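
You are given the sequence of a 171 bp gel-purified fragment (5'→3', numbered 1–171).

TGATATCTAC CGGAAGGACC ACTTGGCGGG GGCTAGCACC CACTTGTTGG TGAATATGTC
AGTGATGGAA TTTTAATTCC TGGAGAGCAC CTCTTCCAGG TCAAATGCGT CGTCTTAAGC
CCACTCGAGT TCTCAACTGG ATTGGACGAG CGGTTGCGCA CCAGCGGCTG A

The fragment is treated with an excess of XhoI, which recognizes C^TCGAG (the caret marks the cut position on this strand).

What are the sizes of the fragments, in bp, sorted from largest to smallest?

The XhoI site (CTCGAG) starts at position 124.
XhoI cuts after the first base of each site, so after position 124.
Linear molecule, 1 cut → 2 fragments:
  1–124 → 124 bp
  125–171 → 47 bp
Sorted largest to smallest: 124, 47 bp.

124, 47 bp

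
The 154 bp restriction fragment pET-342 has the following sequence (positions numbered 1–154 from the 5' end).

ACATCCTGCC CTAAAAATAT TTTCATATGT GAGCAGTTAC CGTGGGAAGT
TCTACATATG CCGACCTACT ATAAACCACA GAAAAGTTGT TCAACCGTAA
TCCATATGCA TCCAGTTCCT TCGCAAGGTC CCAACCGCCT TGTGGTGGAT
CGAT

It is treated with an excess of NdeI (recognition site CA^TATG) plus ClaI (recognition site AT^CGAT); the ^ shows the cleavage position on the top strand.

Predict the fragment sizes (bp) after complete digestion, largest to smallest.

NdeI sites (CATATG) start at positions 24, 55, 103.
NdeI cuts after base 2 of each site, so after positions 25, 56, 104.
The ClaI site (ATCGAT) starts at position 149.
ClaI cuts after base 2 of each site, so after position 150.
Combined cut positions: 25, 56, 104, 150.
Linear molecule, 4 cuts → 5 fragments:
  1–25 → 25 bp
  26–56 → 31 bp
  57–104 → 48 bp
  105–150 → 46 bp
  151–154 → 4 bp
Sorted largest to smallest: 48, 46, 31, 25, 4 bp.

48, 46, 31, 25, 4 bp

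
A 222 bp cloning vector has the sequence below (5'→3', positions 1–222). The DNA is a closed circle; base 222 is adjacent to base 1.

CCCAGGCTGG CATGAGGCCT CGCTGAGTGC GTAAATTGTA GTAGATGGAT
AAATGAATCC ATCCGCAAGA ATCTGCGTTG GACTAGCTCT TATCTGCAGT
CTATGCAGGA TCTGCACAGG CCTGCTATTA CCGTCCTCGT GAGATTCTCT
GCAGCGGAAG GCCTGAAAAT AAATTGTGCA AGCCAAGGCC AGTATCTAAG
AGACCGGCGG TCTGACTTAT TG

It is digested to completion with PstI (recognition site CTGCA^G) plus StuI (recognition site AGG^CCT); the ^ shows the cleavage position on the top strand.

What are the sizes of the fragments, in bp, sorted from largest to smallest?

81, 78, 33, 22, 8 bp

PstI sites (CTGCAG) start at positions 94, 149.
PstI cuts after base 5 of each site (before the last base), so after positions 98, 153.
StuI sites (AGGCCT) start at positions 15, 118, 159.
StuI cuts after base 3 of each site, so after positions 17, 120, 161.
Combined cut positions: 17, 98, 120, 153, 161.
Circular molecule, 5 cuts → 5 fragments:
  18–98 → 81 bp
  99–120 → 22 bp
  121–153 → 33 bp
  154–161 → 8 bp
  162–222 then 1–17 → 61 + 17 = 78 bp
Sorted largest to smallest: 81, 78, 33, 22, 8 bp.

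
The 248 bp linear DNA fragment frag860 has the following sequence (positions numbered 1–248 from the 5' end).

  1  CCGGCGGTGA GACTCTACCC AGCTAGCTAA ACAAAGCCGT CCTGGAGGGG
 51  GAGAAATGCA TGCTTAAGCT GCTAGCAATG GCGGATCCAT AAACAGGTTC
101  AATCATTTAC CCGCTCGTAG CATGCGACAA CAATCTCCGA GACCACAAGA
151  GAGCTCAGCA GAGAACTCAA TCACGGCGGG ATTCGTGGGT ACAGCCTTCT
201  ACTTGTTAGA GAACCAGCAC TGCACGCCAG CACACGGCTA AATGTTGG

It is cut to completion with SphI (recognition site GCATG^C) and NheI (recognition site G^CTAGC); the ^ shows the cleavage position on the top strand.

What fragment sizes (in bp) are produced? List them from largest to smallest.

SphI sites (GCATGC) start at positions 58, 120.
SphI cuts after base 5 of each site (before the last base), so after positions 62, 124.
NheI sites (GCTAGC) start at positions 22, 71.
NheI cuts after the first base of each site, so after positions 22, 71.
Combined cut positions: 22, 62, 71, 124.
Linear molecule, 4 cuts → 5 fragments:
  1–22 → 22 bp
  23–62 → 40 bp
  63–71 → 9 bp
  72–124 → 53 bp
  125–248 → 124 bp
Sorted largest to smallest: 124, 53, 40, 22, 9 bp.

124, 53, 40, 22, 9 bp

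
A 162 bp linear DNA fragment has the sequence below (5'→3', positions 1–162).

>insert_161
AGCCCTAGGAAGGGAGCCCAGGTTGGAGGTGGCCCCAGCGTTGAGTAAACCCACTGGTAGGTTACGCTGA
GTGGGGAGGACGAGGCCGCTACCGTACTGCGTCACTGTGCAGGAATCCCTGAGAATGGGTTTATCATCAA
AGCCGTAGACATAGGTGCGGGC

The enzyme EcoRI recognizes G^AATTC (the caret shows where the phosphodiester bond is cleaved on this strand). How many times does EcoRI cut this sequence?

No occurrence of GAATTC is present in the sequence.
EcoRI does not cut: 0 sites.

0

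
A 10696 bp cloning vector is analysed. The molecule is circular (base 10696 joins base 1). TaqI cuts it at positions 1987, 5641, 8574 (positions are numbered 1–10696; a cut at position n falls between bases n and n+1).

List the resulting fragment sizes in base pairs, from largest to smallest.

Circular molecule, 3 cuts → 3 fragments:
  5641 − 1987 = 3654 bp
  8574 − 5641 = 2933 bp
  wrap: 10696 − 8574 + 1987 = 4109 bp
Sorted largest to smallest: 4109, 3654, 2933 bp.

4109, 3654, 2933 bp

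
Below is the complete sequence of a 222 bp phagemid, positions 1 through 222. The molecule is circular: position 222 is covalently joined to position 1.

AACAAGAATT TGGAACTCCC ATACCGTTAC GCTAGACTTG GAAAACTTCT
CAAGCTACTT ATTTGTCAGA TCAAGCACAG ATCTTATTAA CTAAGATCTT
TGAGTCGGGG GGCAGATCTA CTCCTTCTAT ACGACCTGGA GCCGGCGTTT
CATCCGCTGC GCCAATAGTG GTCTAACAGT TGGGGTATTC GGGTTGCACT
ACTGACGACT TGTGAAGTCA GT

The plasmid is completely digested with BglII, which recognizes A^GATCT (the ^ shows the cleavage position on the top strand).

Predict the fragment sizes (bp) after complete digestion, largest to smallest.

187, 20, 15 bp

BglII sites (AGATCT) start at positions 79, 94, 114.
BglII cuts after the first base of each site, so after positions 79, 94, 114.
Circular molecule, 3 cuts → 3 fragments:
  80–94 → 15 bp
  95–114 → 20 bp
  115–222 then 1–79 → 108 + 79 = 187 bp
Sorted largest to smallest: 187, 20, 15 bp.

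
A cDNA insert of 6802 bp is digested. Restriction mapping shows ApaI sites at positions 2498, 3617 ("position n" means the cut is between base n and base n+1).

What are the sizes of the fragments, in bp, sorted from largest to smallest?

Linear molecule, 2 cuts → 3 fragments:
  2498 − 0 = 2498 bp
  3617 − 2498 = 1119 bp
  6802 − 3617 = 3185 bp
Sorted largest to smallest: 3185, 2498, 1119 bp.

3185, 2498, 1119 bp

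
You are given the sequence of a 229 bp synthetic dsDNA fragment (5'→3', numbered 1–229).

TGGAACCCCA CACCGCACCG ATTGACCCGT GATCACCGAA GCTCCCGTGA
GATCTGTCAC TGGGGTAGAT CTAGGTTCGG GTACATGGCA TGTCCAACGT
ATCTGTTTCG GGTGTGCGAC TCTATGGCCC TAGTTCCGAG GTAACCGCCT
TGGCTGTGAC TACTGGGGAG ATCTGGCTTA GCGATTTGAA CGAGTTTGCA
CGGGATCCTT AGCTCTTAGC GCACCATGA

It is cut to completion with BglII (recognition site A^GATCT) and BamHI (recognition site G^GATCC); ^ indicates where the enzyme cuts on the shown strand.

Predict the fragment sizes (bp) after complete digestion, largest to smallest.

BglII sites (AGATCT) start at positions 50, 67, 169.
BglII cuts after the first base of each site, so after positions 50, 67, 169.
The BamHI site (GGATCC) starts at position 203.
BamHI cuts after the first base of each site, so after position 203.
Combined cut positions: 50, 67, 169, 203.
Linear molecule, 4 cuts → 5 fragments:
  1–50 → 50 bp
  51–67 → 17 bp
  68–169 → 102 bp
  170–203 → 34 bp
  204–229 → 26 bp
Sorted largest to smallest: 102, 50, 34, 26, 17 bp.

102, 50, 34, 26, 17 bp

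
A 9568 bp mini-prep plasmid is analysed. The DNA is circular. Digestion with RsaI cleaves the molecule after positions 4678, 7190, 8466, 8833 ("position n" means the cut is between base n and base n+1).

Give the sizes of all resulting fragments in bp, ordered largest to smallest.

Circular molecule, 4 cuts → 4 fragments:
  7190 − 4678 = 2512 bp
  8466 − 7190 = 1276 bp
  8833 − 8466 = 367 bp
  wrap: 9568 − 8833 + 4678 = 5413 bp
Sorted largest to smallest: 5413, 2512, 1276, 367 bp.

5413, 2512, 1276, 367 bp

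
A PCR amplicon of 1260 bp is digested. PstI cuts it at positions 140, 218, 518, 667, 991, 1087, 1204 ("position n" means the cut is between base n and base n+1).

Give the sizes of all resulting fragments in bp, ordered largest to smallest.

324, 300, 149, 140, 117, 96, 78, 56 bp

Linear molecule, 7 cuts → 8 fragments:
  140 − 0 = 140 bp
  218 − 140 = 78 bp
  518 − 218 = 300 bp
  667 − 518 = 149 bp
  991 − 667 = 324 bp
  1087 − 991 = 96 bp
  1204 − 1087 = 117 bp
  1260 − 1204 = 56 bp
Sorted largest to smallest: 324, 300, 149, 140, 117, 96, 78, 56 bp.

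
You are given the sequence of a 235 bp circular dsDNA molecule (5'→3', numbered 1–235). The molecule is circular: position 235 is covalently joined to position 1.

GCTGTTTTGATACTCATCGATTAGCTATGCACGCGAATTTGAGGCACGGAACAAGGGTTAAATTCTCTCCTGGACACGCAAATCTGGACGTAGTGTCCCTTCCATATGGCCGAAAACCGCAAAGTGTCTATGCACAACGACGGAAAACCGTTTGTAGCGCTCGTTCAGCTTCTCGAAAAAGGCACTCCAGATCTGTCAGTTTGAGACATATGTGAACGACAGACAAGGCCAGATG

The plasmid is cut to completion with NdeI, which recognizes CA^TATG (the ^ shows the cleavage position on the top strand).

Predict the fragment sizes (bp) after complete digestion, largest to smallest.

131, 104 bp

NdeI sites (CATATG) start at positions 103, 207.
NdeI cuts after base 2 of each site, so after positions 104, 208.
Circular molecule, 2 cuts → 2 fragments:
  105–208 → 104 bp
  209–235 then 1–104 → 27 + 104 = 131 bp
Sorted largest to smallest: 131, 104 bp.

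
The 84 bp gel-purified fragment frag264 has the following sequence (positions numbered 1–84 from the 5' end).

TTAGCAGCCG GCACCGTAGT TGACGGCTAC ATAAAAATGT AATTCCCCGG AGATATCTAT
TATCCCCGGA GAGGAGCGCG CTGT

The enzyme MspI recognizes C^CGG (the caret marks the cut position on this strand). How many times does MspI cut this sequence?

3

CCGG occurs starting at positions 8, 47, 66.
MspI cuts at 3 sites.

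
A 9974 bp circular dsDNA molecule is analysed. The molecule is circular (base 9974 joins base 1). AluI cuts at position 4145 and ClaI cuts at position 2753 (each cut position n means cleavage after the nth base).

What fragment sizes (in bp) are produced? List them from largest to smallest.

Combined cut positions (sorted): 2753, 4145.
Circular molecule, 2 cuts → 2 fragments:
  4145 − 2753 = 1392 bp
  wrap: 9974 − 4145 + 2753 = 8582 bp
Sorted largest to smallest: 8582, 1392 bp.

8582, 1392 bp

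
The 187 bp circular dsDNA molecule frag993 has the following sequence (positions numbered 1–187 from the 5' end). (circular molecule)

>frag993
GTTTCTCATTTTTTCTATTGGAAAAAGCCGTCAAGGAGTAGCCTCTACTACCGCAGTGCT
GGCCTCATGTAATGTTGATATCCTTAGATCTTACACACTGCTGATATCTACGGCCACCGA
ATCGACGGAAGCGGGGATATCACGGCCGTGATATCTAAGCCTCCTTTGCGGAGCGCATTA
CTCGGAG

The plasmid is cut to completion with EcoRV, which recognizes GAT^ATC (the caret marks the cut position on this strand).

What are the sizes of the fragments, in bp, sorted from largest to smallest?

114, 33, 26, 14 bp

EcoRV sites (GATATC) start at positions 77, 103, 136, 150.
EcoRV cuts after base 3 of each site, so after positions 79, 105, 138, 152.
Circular molecule, 4 cuts → 4 fragments:
  80–105 → 26 bp
  106–138 → 33 bp
  139–152 → 14 bp
  153–187 then 1–79 → 35 + 79 = 114 bp
Sorted largest to smallest: 114, 33, 26, 14 bp.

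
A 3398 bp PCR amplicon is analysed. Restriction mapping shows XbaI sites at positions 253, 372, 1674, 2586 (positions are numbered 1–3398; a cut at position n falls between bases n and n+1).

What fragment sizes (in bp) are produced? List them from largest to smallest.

1302, 912, 812, 253, 119 bp

Linear molecule, 4 cuts → 5 fragments:
  253 − 0 = 253 bp
  372 − 253 = 119 bp
  1674 − 372 = 1302 bp
  2586 − 1674 = 912 bp
  3398 − 2586 = 812 bp
Sorted largest to smallest: 1302, 912, 812, 253, 119 bp.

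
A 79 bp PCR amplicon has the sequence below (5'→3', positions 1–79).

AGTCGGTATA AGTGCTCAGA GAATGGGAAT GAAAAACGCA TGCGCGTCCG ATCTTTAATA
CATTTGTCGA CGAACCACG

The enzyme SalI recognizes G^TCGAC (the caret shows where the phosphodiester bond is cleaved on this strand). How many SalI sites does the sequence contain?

GTCGAC occurs starting at position 66.
SalI cuts at 1 site.

1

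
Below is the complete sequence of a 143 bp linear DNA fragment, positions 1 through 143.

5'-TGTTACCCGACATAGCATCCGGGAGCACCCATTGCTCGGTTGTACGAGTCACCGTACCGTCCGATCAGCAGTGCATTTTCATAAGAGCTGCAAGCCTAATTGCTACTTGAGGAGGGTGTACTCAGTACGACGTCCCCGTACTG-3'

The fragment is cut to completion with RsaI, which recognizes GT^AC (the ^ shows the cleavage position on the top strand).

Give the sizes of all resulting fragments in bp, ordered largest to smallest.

RsaI sites (GTAC) start at positions 42, 54, 118, 125, 138.
RsaI cuts after base 2 of each site, so after positions 43, 55, 119, 126, 139.
Linear molecule, 5 cuts → 6 fragments:
  1–43 → 43 bp
  44–55 → 12 bp
  56–119 → 64 bp
  120–126 → 7 bp
  127–139 → 13 bp
  140–143 → 4 bp
Sorted largest to smallest: 64, 43, 13, 12, 7, 4 bp.

64, 43, 13, 12, 7, 4 bp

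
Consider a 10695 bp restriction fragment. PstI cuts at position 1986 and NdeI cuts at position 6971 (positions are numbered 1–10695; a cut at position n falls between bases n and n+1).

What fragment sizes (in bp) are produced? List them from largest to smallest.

4985, 3724, 1986 bp

Combined cut positions (sorted): 1986, 6971.
Linear molecule, 2 cuts → 3 fragments:
  1986 − 0 = 1986 bp
  6971 − 1986 = 4985 bp
  10695 − 6971 = 3724 bp
Sorted largest to smallest: 4985, 3724, 1986 bp.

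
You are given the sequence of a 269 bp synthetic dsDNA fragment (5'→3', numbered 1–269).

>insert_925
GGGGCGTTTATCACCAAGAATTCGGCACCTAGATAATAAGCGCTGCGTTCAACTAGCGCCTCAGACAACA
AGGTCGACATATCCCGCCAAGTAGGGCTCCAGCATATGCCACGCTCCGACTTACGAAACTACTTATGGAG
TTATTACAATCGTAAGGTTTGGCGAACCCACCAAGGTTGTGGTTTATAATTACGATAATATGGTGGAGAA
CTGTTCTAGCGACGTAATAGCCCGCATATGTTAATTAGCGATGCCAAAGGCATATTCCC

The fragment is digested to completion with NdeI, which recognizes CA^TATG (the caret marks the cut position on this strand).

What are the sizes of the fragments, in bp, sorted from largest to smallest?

NdeI sites (CATATG) start at positions 103, 235.
NdeI cuts after base 2 of each site, so after positions 104, 236.
Linear molecule, 2 cuts → 3 fragments:
  1–104 → 104 bp
  105–236 → 132 bp
  237–269 → 33 bp
Sorted largest to smallest: 132, 104, 33 bp.

132, 104, 33 bp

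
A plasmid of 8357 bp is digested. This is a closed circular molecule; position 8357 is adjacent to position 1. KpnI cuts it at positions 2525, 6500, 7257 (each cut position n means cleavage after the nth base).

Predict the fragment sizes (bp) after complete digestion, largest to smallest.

Circular molecule, 3 cuts → 3 fragments:
  6500 − 2525 = 3975 bp
  7257 − 6500 = 757 bp
  wrap: 8357 − 7257 + 2525 = 3625 bp
Sorted largest to smallest: 3975, 3625, 757 bp.

3975, 3625, 757 bp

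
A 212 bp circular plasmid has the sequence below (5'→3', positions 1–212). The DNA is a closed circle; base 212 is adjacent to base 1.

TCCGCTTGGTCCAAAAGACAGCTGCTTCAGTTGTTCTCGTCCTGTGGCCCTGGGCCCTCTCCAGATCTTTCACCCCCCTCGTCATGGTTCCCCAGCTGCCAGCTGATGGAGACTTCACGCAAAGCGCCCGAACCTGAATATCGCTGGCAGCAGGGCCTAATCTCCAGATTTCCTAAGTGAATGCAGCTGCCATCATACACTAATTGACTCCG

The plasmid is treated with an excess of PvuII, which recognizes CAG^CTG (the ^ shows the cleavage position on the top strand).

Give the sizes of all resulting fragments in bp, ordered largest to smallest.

84, 74, 47, 7 bp

PvuII sites (CAGCTG) start at positions 19, 93, 100, 184.
PvuII cuts after base 3 of each site, so after positions 21, 95, 102, 186.
Circular molecule, 4 cuts → 4 fragments:
  22–95 → 74 bp
  96–102 → 7 bp
  103–186 → 84 bp
  187–212 then 1–21 → 26 + 21 = 47 bp
Sorted largest to smallest: 84, 74, 47, 7 bp.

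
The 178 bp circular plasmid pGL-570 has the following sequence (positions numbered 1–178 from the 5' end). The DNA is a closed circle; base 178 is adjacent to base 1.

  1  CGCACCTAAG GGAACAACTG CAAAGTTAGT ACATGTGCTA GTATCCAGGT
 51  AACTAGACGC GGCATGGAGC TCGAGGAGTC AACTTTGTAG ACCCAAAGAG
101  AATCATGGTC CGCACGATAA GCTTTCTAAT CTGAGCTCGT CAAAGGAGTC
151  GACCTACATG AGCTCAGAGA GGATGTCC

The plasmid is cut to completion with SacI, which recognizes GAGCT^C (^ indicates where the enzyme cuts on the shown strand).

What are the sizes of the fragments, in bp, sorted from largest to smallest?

SacI sites (GAGCTC) start at positions 67, 133, 160.
SacI cuts after base 5 of each site (before the last base), so after positions 71, 137, 164.
Circular molecule, 3 cuts → 3 fragments:
  72–137 → 66 bp
  138–164 → 27 bp
  165–178 then 1–71 → 14 + 71 = 85 bp
Sorted largest to smallest: 85, 66, 27 bp.

85, 66, 27 bp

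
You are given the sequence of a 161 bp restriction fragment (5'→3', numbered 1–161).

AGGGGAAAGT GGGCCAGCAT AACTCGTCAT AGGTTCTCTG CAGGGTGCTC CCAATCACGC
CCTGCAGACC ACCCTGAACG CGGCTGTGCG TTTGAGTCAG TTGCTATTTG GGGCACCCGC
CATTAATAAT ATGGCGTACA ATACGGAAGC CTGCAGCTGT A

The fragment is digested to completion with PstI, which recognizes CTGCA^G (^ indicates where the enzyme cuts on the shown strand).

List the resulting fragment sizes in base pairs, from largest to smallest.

89, 42, 24, 6 bp

PstI sites (CTGCAG) start at positions 38, 62, 151.
PstI cuts after base 5 of each site (before the last base), so after positions 42, 66, 155.
Linear molecule, 3 cuts → 4 fragments:
  1–42 → 42 bp
  43–66 → 24 bp
  67–155 → 89 bp
  156–161 → 6 bp
Sorted largest to smallest: 89, 42, 24, 6 bp.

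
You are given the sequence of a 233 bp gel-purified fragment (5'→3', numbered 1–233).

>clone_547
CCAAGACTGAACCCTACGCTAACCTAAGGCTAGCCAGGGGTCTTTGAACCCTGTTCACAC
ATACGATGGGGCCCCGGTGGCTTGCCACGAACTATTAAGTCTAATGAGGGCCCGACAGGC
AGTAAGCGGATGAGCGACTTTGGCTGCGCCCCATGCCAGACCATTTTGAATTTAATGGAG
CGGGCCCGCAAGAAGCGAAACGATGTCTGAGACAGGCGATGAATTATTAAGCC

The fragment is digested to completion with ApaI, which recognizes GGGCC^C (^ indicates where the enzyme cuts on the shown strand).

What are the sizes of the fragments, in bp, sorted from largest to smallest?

ApaI sites (GGGCCC) start at positions 69, 108, 182.
ApaI cuts after base 5 of each site (before the last base), so after positions 73, 112, 186.
Linear molecule, 3 cuts → 4 fragments:
  1–73 → 73 bp
  74–112 → 39 bp
  113–186 → 74 bp
  187–233 → 47 bp
Sorted largest to smallest: 74, 73, 47, 39 bp.

74, 73, 47, 39 bp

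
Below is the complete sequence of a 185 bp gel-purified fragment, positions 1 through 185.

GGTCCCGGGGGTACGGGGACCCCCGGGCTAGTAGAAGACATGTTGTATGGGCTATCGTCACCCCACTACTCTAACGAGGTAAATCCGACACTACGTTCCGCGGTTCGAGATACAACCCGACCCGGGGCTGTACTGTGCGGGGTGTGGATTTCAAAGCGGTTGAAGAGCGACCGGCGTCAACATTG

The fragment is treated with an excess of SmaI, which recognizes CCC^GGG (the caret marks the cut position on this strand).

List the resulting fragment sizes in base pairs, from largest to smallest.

99, 62, 18, 6 bp

SmaI sites (CCCGGG) start at positions 4, 22, 121.
SmaI cuts after base 3 of each site, so after positions 6, 24, 123.
Linear molecule, 3 cuts → 4 fragments:
  1–6 → 6 bp
  7–24 → 18 bp
  25–123 → 99 bp
  124–185 → 62 bp
Sorted largest to smallest: 99, 62, 18, 6 bp.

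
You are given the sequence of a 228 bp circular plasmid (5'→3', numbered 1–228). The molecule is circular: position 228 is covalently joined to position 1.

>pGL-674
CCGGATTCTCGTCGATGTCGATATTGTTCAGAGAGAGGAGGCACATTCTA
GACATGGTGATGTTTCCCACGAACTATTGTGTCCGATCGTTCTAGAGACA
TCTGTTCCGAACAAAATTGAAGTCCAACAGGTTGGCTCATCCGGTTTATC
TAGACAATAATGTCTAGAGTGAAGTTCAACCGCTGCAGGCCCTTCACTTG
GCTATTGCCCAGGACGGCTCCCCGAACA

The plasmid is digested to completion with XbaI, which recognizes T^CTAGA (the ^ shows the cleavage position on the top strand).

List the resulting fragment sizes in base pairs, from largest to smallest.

XbaI sites (TCTAGA) start at positions 47, 91, 149, 163.
XbaI cuts after the first base of each site, so after positions 47, 91, 149, 163.
Circular molecule, 4 cuts → 4 fragments:
  48–91 → 44 bp
  92–149 → 58 bp
  150–163 → 14 bp
  164–228 then 1–47 → 65 + 47 = 112 bp
Sorted largest to smallest: 112, 58, 44, 14 bp.

112, 58, 44, 14 bp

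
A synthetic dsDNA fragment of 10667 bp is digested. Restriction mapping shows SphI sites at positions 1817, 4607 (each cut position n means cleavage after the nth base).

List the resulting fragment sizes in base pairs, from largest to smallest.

6060, 2790, 1817 bp

Linear molecule, 2 cuts → 3 fragments:
  1817 − 0 = 1817 bp
  4607 − 1817 = 2790 bp
  10667 − 4607 = 6060 bp
Sorted largest to smallest: 6060, 2790, 1817 bp.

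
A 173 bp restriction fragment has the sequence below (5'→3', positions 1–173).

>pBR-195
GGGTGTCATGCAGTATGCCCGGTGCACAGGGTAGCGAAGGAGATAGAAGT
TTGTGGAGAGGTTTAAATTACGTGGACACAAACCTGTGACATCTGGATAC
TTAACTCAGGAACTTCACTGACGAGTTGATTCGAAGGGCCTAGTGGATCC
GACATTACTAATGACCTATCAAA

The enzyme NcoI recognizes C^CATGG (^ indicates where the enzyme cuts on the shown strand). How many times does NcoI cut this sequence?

0

No occurrence of CCATGG is present in the sequence.
NcoI does not cut: 0 sites.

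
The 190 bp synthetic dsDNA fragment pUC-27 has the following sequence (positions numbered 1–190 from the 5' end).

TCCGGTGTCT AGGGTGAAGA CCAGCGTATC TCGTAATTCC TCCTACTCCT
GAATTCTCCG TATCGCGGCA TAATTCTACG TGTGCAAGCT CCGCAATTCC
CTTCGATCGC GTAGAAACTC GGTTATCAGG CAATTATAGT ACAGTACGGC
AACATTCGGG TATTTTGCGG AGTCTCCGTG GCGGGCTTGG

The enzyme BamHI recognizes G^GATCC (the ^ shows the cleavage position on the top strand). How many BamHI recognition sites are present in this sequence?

0

No occurrence of GGATCC is present in the sequence.
BamHI does not cut: 0 sites.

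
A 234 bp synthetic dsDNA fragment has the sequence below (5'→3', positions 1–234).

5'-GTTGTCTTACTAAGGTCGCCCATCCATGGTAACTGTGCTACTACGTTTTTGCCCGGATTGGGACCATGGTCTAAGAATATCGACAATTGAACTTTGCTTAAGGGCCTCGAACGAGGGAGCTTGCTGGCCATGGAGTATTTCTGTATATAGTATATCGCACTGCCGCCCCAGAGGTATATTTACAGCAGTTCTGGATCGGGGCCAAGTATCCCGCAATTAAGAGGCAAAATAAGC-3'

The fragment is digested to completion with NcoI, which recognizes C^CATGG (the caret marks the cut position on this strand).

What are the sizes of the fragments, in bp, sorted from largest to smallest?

NcoI sites (CCATGG) start at positions 24, 64, 128.
NcoI cuts after the first base of each site, so after positions 24, 64, 128.
Linear molecule, 3 cuts → 4 fragments:
  1–24 → 24 bp
  25–64 → 40 bp
  65–128 → 64 bp
  129–234 → 106 bp
Sorted largest to smallest: 106, 64, 40, 24 bp.

106, 64, 40, 24 bp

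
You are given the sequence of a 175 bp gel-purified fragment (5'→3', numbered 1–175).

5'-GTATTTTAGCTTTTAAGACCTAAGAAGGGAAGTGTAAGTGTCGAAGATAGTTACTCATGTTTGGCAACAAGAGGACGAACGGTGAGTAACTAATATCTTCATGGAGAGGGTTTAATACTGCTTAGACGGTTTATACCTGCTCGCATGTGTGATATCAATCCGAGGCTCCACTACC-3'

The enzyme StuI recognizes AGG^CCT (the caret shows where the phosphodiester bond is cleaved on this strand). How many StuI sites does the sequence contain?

0

No occurrence of AGGCCT is present in the sequence.
StuI does not cut: 0 sites.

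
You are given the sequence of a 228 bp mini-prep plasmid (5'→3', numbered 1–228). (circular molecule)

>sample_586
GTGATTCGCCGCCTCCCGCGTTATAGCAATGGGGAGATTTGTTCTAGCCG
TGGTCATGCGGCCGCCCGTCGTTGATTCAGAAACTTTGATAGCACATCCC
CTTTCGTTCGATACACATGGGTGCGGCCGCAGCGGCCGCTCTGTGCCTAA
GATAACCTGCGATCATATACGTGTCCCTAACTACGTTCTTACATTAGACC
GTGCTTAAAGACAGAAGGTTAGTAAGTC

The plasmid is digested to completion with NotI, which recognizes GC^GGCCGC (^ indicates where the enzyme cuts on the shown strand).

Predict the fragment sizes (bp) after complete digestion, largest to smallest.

154, 65, 9 bp

NotI sites (GCGGCCGC) start at positions 58, 123, 132.
NotI cuts after base 2 of each site, so after positions 59, 124, 133.
Circular molecule, 3 cuts → 3 fragments:
  60–124 → 65 bp
  125–133 → 9 bp
  134–228 then 1–59 → 95 + 59 = 154 bp
Sorted largest to smallest: 154, 65, 9 bp.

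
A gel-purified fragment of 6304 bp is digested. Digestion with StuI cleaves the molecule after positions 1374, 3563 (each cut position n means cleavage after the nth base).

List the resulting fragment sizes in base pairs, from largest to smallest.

Linear molecule, 2 cuts → 3 fragments:
  1374 − 0 = 1374 bp
  3563 − 1374 = 2189 bp
  6304 − 3563 = 2741 bp
Sorted largest to smallest: 2741, 2189, 1374 bp.

2741, 2189, 1374 bp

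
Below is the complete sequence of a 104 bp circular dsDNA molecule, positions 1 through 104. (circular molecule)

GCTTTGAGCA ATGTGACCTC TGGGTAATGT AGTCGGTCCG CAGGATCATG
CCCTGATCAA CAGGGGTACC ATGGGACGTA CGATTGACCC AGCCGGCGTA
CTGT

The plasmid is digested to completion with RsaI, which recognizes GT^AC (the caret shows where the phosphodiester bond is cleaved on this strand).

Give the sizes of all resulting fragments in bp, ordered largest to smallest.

RsaI sites (GTAC) start at positions 66, 78, 98.
RsaI cuts after base 2 of each site, so after positions 67, 79, 99.
Circular molecule, 3 cuts → 3 fragments:
  68–79 → 12 bp
  80–99 → 20 bp
  100–104 then 1–67 → 5 + 67 = 72 bp
Sorted largest to smallest: 72, 20, 12 bp.

72, 20, 12 bp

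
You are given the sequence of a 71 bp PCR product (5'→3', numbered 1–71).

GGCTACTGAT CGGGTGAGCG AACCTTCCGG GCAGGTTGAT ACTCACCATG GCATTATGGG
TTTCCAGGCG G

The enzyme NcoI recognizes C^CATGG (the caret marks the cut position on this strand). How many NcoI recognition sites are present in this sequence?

1

CCATGG occurs starting at position 46.
NcoI cuts at 1 site.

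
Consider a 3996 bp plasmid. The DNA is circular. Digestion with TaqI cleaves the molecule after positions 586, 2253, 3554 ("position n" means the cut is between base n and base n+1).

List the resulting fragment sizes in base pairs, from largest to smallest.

Circular molecule, 3 cuts → 3 fragments:
  2253 − 586 = 1667 bp
  3554 − 2253 = 1301 bp
  wrap: 3996 − 3554 + 586 = 1028 bp
Sorted largest to smallest: 1667, 1301, 1028 bp.

1667, 1301, 1028 bp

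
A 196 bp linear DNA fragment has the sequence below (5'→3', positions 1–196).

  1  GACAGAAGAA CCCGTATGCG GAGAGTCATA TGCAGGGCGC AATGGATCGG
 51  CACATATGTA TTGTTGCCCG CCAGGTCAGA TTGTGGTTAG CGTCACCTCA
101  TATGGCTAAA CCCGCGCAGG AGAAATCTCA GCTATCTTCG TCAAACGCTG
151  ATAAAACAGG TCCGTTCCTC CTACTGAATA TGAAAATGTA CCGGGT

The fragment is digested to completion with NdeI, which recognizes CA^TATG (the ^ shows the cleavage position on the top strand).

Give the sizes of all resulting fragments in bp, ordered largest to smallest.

96, 46, 28, 26 bp

NdeI sites (CATATG) start at positions 27, 53, 99.
NdeI cuts after base 2 of each site, so after positions 28, 54, 100.
Linear molecule, 3 cuts → 4 fragments:
  1–28 → 28 bp
  29–54 → 26 bp
  55–100 → 46 bp
  101–196 → 96 bp
Sorted largest to smallest: 96, 46, 28, 26 bp.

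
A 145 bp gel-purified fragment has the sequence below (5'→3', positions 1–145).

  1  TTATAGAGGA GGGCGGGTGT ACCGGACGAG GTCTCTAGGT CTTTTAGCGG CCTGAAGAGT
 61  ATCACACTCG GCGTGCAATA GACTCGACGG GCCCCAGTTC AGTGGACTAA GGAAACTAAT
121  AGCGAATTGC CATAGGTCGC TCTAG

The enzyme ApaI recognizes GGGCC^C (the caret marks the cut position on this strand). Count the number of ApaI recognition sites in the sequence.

1

GGGCCC occurs starting at position 89.
ApaI cuts at 1 site.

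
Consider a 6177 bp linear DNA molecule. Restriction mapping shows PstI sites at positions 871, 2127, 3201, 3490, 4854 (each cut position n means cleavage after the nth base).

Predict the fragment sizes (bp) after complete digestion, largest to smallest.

1364, 1323, 1256, 1074, 871, 289 bp

Linear molecule, 5 cuts → 6 fragments:
  871 − 0 = 871 bp
  2127 − 871 = 1256 bp
  3201 − 2127 = 1074 bp
  3490 − 3201 = 289 bp
  4854 − 3490 = 1364 bp
  6177 − 4854 = 1323 bp
Sorted largest to smallest: 1364, 1323, 1256, 1074, 871, 289 bp.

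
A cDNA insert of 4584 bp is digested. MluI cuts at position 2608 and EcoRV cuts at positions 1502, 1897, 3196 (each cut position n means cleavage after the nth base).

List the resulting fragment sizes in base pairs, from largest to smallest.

Combined cut positions (sorted): 1502, 1897, 2608, 3196.
Linear molecule, 4 cuts → 5 fragments:
  1502 − 0 = 1502 bp
  1897 − 1502 = 395 bp
  2608 − 1897 = 711 bp
  3196 − 2608 = 588 bp
  4584 − 3196 = 1388 bp
Sorted largest to smallest: 1502, 1388, 711, 588, 395 bp.

1502, 1388, 711, 588, 395 bp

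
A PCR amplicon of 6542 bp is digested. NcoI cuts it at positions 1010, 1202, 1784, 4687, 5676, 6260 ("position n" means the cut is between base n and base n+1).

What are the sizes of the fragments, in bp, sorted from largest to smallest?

Linear molecule, 6 cuts → 7 fragments:
  1010 − 0 = 1010 bp
  1202 − 1010 = 192 bp
  1784 − 1202 = 582 bp
  4687 − 1784 = 2903 bp
  5676 − 4687 = 989 bp
  6260 − 5676 = 584 bp
  6542 − 6260 = 282 bp
Sorted largest to smallest: 2903, 1010, 989, 584, 582, 282, 192 bp.

2903, 1010, 989, 584, 582, 282, 192 bp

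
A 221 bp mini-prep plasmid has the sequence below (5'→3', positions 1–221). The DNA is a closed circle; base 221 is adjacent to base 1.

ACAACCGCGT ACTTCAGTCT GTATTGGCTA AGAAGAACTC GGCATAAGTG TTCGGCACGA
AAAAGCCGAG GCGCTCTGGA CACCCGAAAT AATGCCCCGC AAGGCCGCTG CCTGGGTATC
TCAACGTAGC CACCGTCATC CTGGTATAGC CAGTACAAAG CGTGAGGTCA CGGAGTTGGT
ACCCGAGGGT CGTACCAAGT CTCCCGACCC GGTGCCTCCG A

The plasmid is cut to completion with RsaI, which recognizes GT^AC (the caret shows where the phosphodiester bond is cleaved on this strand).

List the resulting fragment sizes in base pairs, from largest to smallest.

144, 38, 26, 13 bp

RsaI sites (GTAC) start at positions 9, 153, 179, 192.
RsaI cuts after base 2 of each site, so after positions 10, 154, 180, 193.
Circular molecule, 4 cuts → 4 fragments:
  11–154 → 144 bp
  155–180 → 26 bp
  181–193 → 13 bp
  194–221 then 1–10 → 28 + 10 = 38 bp
Sorted largest to smallest: 144, 38, 26, 13 bp.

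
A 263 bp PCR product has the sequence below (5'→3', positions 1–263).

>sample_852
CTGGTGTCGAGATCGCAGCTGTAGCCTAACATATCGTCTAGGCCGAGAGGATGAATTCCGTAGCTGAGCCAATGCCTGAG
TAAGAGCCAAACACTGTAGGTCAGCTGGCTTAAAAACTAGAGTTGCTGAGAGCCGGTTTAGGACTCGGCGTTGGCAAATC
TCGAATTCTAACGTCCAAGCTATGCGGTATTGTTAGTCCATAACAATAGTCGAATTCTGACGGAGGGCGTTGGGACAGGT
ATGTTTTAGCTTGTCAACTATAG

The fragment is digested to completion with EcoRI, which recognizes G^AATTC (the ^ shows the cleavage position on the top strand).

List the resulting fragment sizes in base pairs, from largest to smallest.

110, 53, 51, 49 bp

EcoRI sites (GAATTC) start at positions 53, 163, 212.
EcoRI cuts after the first base of each site, so after positions 53, 163, 212.
Linear molecule, 3 cuts → 4 fragments:
  1–53 → 53 bp
  54–163 → 110 bp
  164–212 → 49 bp
  213–263 → 51 bp
Sorted largest to smallest: 110, 53, 51, 49 bp.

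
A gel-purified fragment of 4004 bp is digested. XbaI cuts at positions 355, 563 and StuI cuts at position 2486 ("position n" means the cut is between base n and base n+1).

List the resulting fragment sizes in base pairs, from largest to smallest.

Combined cut positions (sorted): 355, 563, 2486.
Linear molecule, 3 cuts → 4 fragments:
  355 − 0 = 355 bp
  563 − 355 = 208 bp
  2486 − 563 = 1923 bp
  4004 − 2486 = 1518 bp
Sorted largest to smallest: 1923, 1518, 355, 208 bp.

1923, 1518, 355, 208 bp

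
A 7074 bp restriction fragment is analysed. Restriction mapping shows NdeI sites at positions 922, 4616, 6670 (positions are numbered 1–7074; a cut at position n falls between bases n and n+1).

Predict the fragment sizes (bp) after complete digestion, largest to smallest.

3694, 2054, 922, 404 bp

Linear molecule, 3 cuts → 4 fragments:
  922 − 0 = 922 bp
  4616 − 922 = 3694 bp
  6670 − 4616 = 2054 bp
  7074 − 6670 = 404 bp
Sorted largest to smallest: 3694, 2054, 922, 404 bp.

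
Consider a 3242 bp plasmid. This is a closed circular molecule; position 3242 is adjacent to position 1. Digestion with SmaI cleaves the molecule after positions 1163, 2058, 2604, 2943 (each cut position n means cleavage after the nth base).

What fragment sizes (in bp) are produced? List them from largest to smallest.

Circular molecule, 4 cuts → 4 fragments:
  2058 − 1163 = 895 bp
  2604 − 2058 = 546 bp
  2943 − 2604 = 339 bp
  wrap: 3242 − 2943 + 1163 = 1462 bp
Sorted largest to smallest: 1462, 895, 546, 339 bp.

1462, 895, 546, 339 bp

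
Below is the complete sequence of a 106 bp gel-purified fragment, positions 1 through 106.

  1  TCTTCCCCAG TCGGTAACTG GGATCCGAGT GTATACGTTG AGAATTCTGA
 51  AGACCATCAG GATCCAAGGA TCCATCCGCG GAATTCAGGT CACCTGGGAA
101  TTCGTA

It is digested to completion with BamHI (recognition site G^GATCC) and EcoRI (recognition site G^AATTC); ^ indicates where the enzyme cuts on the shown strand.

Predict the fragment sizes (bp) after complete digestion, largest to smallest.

BamHI sites (GGATCC) start at positions 21, 60, 68.
BamHI cuts after the first base of each site, so after positions 21, 60, 68.
EcoRI sites (GAATTC) start at positions 42, 81, 98.
EcoRI cuts after the first base of each site, so after positions 42, 81, 98.
Combined cut positions: 21, 42, 60, 68, 81, 98.
Linear molecule, 6 cuts → 7 fragments:
  1–21 → 21 bp
  22–42 → 21 bp
  43–60 → 18 bp
  61–68 → 8 bp
  69–81 → 13 bp
  82–98 → 17 bp
  99–106 → 8 bp
Sorted largest to smallest: 21, 21, 18, 17, 13, 8, 8 bp.

21, 21, 18, 17, 13, 8, 8 bp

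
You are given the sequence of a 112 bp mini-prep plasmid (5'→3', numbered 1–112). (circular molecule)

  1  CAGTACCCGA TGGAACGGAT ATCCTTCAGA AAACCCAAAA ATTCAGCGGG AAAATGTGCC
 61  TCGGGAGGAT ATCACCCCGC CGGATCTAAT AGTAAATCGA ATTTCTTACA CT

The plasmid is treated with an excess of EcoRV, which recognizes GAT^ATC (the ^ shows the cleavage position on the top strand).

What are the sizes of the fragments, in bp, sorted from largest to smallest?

62, 50 bp

EcoRV sites (GATATC) start at positions 18, 68.
EcoRV cuts after base 3 of each site, so after positions 20, 70.
Circular molecule, 2 cuts → 2 fragments:
  21–70 → 50 bp
  71–112 then 1–20 → 42 + 20 = 62 bp
Sorted largest to smallest: 62, 50 bp.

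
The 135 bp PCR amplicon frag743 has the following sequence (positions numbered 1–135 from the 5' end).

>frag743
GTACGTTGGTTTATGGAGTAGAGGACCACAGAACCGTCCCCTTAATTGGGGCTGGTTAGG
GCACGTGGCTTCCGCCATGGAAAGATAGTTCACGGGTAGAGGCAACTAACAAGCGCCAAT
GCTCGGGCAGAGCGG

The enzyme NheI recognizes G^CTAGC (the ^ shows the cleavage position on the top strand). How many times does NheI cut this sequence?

0

No occurrence of GCTAGC is present in the sequence.
NheI does not cut: 0 sites.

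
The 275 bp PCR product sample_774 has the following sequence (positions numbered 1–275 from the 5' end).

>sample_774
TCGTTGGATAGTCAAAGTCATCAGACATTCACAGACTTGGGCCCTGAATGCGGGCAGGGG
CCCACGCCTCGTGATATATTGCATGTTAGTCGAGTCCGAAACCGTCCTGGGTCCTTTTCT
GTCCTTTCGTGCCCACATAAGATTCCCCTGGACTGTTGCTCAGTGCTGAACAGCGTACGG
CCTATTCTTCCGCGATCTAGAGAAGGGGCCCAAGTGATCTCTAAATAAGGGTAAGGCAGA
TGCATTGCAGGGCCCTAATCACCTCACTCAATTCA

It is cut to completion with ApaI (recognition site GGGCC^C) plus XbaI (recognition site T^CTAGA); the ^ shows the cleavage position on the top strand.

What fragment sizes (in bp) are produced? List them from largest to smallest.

ApaI sites (GGGCCC) start at positions 39, 58, 206, 250.
ApaI cuts after base 5 of each site (before the last base), so after positions 43, 62, 210, 254.
The XbaI site (TCTAGA) starts at position 196.
XbaI cuts after the first base of each site, so after position 196.
Combined cut positions: 43, 62, 196, 210, 254.
Linear molecule, 5 cuts → 6 fragments:
  1–43 → 43 bp
  44–62 → 19 bp
  63–196 → 134 bp
  197–210 → 14 bp
  211–254 → 44 bp
  255–275 → 21 bp
Sorted largest to smallest: 134, 44, 43, 21, 19, 14 bp.

134, 44, 43, 21, 19, 14 bp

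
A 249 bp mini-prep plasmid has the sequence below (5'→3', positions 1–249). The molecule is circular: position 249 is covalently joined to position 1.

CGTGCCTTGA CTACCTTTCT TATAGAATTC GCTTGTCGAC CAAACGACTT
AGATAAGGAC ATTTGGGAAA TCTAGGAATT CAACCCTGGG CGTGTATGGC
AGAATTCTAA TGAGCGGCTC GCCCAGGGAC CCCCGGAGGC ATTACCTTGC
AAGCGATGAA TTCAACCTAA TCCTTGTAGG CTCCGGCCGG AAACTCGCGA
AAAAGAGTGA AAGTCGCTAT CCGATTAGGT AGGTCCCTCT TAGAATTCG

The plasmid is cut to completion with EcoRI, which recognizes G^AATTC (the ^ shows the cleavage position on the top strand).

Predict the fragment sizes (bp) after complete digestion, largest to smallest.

EcoRI sites (GAATTC) start at positions 25, 76, 102, 158, 243.
EcoRI cuts after the first base of each site, so after positions 25, 76, 102, 158, 243.
Circular molecule, 5 cuts → 5 fragments:
  26–76 → 51 bp
  77–102 → 26 bp
  103–158 → 56 bp
  159–243 → 85 bp
  244–249 then 1–25 → 6 + 25 = 31 bp
Sorted largest to smallest: 85, 56, 51, 31, 26 bp.

85, 56, 51, 31, 26 bp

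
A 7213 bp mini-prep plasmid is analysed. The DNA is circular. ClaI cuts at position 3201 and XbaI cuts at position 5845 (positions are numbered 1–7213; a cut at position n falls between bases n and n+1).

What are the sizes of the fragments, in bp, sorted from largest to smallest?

Combined cut positions (sorted): 3201, 5845.
Circular molecule, 2 cuts → 2 fragments:
  5845 − 3201 = 2644 bp
  wrap: 7213 − 5845 + 3201 = 4569 bp
Sorted largest to smallest: 4569, 2644 bp.

4569, 2644 bp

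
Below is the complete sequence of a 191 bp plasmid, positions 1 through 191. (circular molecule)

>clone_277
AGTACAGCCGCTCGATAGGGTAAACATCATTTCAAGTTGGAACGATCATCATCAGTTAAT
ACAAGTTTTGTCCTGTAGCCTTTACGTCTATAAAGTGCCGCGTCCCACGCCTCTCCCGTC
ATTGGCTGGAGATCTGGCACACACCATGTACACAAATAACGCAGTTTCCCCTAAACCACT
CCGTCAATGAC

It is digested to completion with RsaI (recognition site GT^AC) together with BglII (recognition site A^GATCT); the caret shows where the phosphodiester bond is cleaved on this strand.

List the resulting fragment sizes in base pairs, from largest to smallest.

RsaI sites (GTAC) start at positions 2, 148.
RsaI cuts after base 2 of each site, so after positions 3, 149.
The BglII site (AGATCT) starts at position 130.
BglII cuts after the first base of each site, so after position 130.
Combined cut positions: 3, 130, 149.
Circular molecule, 3 cuts → 3 fragments:
  4–130 → 127 bp
  131–149 → 19 bp
  150–191 then 1–3 → 42 + 3 = 45 bp
Sorted largest to smallest: 127, 45, 19 bp.

127, 45, 19 bp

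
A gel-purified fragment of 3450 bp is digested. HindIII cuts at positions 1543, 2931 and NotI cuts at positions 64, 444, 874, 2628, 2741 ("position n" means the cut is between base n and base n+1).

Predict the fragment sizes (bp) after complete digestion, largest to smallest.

Combined cut positions (sorted): 64, 444, 874, 1543, 2628, 2741, 2931.
Linear molecule, 7 cuts → 8 fragments:
  64 − 0 = 64 bp
  444 − 64 = 380 bp
  874 − 444 = 430 bp
  1543 − 874 = 669 bp
  2628 − 1543 = 1085 bp
  2741 − 2628 = 113 bp
  2931 − 2741 = 190 bp
  3450 − 2931 = 519 bp
Sorted largest to smallest: 1085, 669, 519, 430, 380, 190, 113, 64 bp.

1085, 669, 519, 430, 380, 190, 113, 64 bp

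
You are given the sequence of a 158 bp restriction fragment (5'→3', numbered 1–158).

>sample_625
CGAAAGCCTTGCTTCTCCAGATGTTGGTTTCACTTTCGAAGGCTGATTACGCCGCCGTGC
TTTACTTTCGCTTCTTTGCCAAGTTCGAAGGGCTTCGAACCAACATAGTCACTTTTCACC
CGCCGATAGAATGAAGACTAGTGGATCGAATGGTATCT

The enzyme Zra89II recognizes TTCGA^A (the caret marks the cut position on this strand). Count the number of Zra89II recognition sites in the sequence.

TTCGAA occurs starting at positions 35, 84, 94.
Zra89II cuts at 3 sites.

3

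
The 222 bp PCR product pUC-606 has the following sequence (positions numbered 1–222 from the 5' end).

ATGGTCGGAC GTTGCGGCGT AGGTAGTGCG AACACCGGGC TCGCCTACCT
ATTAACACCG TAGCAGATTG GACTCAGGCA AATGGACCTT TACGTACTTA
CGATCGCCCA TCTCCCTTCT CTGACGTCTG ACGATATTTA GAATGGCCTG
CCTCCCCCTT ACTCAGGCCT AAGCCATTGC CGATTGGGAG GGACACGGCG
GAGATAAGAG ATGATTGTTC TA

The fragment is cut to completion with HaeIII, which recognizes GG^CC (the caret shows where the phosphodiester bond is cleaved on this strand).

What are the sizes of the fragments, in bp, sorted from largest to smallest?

HaeIII sites (GGCC) start at positions 145, 166.
HaeIII cuts after base 2 of each site, so after positions 146, 167.
Linear molecule, 2 cuts → 3 fragments:
  1–146 → 146 bp
  147–167 → 21 bp
  168–222 → 55 bp
Sorted largest to smallest: 146, 55, 21 bp.

146, 55, 21 bp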